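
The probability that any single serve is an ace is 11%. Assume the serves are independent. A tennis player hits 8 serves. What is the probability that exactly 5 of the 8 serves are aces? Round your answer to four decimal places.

X ~ Binomial(n=8, p=0.11).
P(X=5) = C(8,5) · p^5 · (1−p)^3
= 56 · 1.6105e-05 · 0.70497 = 0.000636

0.0006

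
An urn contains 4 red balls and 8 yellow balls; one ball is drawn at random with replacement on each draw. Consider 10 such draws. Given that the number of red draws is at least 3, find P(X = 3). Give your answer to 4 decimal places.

0.3711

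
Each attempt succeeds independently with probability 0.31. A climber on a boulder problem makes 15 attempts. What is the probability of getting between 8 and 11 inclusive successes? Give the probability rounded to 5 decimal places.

0.05978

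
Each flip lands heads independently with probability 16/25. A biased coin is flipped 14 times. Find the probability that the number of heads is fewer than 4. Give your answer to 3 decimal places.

0.001

X ~ Binomial(14, 0.64); P(X ≤ 3) = Σ C(14,k) p^k (1−p)^(14−k) over k:
  k=0: C(14,0)·0.64^0·0.36^14 = 0.00000
  k=1: C(14,1)·0.64^1·0.36^13 = 0.00002
  k=2: C(14,2)·0.64^2·0.36^12 = 0.00018
  k=3: C(14,3)·0.64^3·0.36^11 = 0.00126
Total = 0.00145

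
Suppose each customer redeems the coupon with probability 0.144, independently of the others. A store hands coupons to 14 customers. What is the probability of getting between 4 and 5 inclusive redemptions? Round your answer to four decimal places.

X ~ Binomial(14, 0.144); P(4 ≤ X ≤ 5) = Σ C(14,k) p^k (1−p)^(14−k) over k:
  k=4: C(14,4)·0.144^4·0.856^10 = 0.090912
  k=5: C(14,5)·0.144^5·0.856^9 = 0.030587
Total = 0.121499

0.1215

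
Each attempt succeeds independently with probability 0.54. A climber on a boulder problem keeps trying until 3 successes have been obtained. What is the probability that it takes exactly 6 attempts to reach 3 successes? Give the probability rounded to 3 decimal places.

0.153

Y = trial on which the third success occurs; negative binomial, r=3, p=0.54.
P(Y=6) = C(5,2) · p^3 · (1−p)^3
= 10 · 0.15746 · 0.097336 = 0.15327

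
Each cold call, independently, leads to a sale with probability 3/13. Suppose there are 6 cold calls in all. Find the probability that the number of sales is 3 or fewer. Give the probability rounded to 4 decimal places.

X ~ Binomial(6, 0.230769); P(X ≤ 3) = Σ C(6,k) p^k (1−p)^(6−k) over k:
  k=0: C(6,0)·0.230769^0·0.769231^6 = 0.207176
  k=1: C(6,1)·0.230769^1·0.769231^5 = 0.372917
  k=2: C(6,2)·0.230769^2·0.769231^4 = 0.279688
  k=3: C(6,3)·0.230769^3·0.769231^3 = 0.111875
Total = 0.971656

0.9717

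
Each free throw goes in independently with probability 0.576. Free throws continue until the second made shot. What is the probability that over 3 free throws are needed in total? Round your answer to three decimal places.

0.387

Needing more than 3 free throws ⇔ fewer than 2 successes in the first 3. With X ~ Binomial(3, 0.576), P(Y > 3) = P(X ≤ 1).
  k=0: C(3,0)·0.576^0·0.424^3 = 0.07623
  k=1: C(3,1)·0.576^1·0.424^2 = 0.31065
P(X ≤ 1) = 0.38688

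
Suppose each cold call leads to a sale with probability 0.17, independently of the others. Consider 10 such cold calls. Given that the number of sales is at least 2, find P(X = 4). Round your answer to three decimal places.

X ~ Binomial(10, 0.17). Want P(X=4 | X≥2) = P(X=4) / P(X≥2).
P(X=4) = C(10,4)·0.17^4·0.83^6 = 0.05734
P(X≥2) = 1 − 0.15516 − 0.31780 = 0.52704
Ratio = 0.05734 / 0.52704 = 0.10880

0.109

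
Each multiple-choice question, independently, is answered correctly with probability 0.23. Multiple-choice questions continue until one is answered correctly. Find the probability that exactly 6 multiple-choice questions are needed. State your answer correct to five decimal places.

0.06226

Geometric (trials to first success), p = 0.23.
P(Y = 6) = (1−p)^5 · p = 0.27068 · 0.23 = 0.0622560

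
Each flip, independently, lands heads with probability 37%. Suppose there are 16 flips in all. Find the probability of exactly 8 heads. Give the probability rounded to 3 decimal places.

0.112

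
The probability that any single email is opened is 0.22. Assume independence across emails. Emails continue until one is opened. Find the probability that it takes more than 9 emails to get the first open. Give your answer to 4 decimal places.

Y = number of emails to the first success; geometric, p = 0.22.
P(Y > 9) = P(first 9 all fail) = (1−p)^9 = 0.106869

0.1069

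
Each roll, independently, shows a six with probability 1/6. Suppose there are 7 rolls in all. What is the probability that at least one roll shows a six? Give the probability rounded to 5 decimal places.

P(at least one) = 1 − P(none) = 1 − (1 − 0.166667)^7
= 1 − 0.2790816 = 0.7209184

0.72092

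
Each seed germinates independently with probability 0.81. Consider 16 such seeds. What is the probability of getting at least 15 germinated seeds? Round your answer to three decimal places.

X ~ Binomial(16, 0.81); P(X ≥ 15) = Σ C(16,k) p^k (1−p)^(16−k) over k:
  k=15: C(16,15)·0.81^15·0.19^1 = 0.12887
  k=16: C(16,16)·0.81^16·0.19^0 = 0.03434
Total = 0.16321

0.163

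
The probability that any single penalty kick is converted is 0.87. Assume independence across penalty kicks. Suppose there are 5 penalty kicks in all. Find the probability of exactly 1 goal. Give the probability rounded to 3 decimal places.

X ~ Binomial(n=5, p=0.87).
P(X=1) = C(5,1) · p^1 · (1−p)^4
= 5 · 0.87 · 0.00028561 = 0.00124

0.001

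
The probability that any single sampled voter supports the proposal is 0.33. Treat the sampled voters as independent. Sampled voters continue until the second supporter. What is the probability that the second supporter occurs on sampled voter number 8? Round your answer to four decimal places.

Y = trial on which the second success occurs; negative binomial, r=2, p=0.33.
P(Y=8) = C(7,1) · p^2 · (1−p)^6
= 7 · 0.1089 · 0.090458 = 0.068956

0.0690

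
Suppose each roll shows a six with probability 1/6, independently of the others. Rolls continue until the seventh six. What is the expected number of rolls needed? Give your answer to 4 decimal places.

42.0000

Y = total rolls until the seventh success; negative binomial with r=7, p=0.166667.
E[Y] = r / p = 7 / 0.166667 = 42.000000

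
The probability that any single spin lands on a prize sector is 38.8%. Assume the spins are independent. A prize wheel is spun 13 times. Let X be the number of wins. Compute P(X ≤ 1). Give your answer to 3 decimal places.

X ~ Binomial(13, 0.388); P(X ≤ 1) = Σ C(13,k) p^k (1−p)^(13−k) over k:
  k=0: C(13,0)·0.388^0·0.612^13 = 0.00169
  k=1: C(13,1)·0.388^1·0.612^12 = 0.01392
Total = 0.01561

0.016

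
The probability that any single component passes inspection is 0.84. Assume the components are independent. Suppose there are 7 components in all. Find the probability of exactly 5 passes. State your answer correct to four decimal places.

X ~ Binomial(n=7, p=0.84).
P(X=5) = C(7,5) · p^5 · (1−p)^2
= 21 · 0.41821 · 0.0256 = 0.224831

0.2248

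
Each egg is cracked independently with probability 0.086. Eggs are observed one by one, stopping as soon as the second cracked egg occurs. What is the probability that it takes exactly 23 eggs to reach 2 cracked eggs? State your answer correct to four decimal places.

0.0246

Y = trial on which the second success occurs; negative binomial, r=2, p=0.086.
P(Y=23) = C(22,1) · p^2 · (1−p)^21
= 22 · 0.007396 · 0.15131 = 0.024620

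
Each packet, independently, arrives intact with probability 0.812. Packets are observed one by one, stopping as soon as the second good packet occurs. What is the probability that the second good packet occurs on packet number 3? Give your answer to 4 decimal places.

0.2479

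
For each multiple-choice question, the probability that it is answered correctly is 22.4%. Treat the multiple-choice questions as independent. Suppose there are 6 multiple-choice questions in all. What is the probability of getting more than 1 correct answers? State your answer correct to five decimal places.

X ~ Binomial(6, 0.224); P(X ≥ 2) = Σ C(6,k) p^k (1−p)^(6−k) over k:
  k=2: C(6,2)·0.224^2·0.776^4 = 0.2729193
  k=3: C(6,3)·0.224^3·0.776^3 = 0.1050411
  k=4: C(6,4)·0.224^4·0.776^2 = 0.0227409
  k=5: C(6,5)·0.224^5·0.776^1 = 0.0026257
  k=6: C(6,6)·0.224^6·0.776^0 = 0.0001263
Total = 0.4034533

0.40345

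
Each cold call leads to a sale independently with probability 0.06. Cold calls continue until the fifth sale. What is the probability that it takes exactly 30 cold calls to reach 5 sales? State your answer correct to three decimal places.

0.004

Y = trial on which the fifth success occurs; negative binomial, r=5, p=0.06.
P(Y=30) = C(29,4) · p^5 · (1−p)^25
= 23751 · 7.776e-07 · 0.21291 = 0.00393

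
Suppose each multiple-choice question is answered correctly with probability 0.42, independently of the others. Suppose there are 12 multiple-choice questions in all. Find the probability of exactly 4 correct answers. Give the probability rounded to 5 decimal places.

X ~ Binomial(n=12, p=0.42).
P(X=4) = C(12,4) · p^4 · (1−p)^8
= 495 · 0.031117 · 0.012806 = 0.1972542

0.19725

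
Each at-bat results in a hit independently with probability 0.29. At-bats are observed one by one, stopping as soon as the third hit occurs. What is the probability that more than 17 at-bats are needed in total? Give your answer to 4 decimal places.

0.0907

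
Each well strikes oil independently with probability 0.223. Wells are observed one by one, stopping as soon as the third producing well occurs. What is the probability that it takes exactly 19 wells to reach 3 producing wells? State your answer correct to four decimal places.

Y = trial on which the third success occurs; negative binomial, r=3, p=0.223.
P(Y=19) = C(18,2) · p^3 · (1−p)^16
= 153 · 0.01109 · 0.01765 = 0.029946

0.0299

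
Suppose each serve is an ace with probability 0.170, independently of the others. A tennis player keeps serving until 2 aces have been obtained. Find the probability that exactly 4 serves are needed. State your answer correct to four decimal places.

0.0597

Y = trial on which the second success occurs; negative binomial, r=2, p=0.17.
P(Y=4) = C(3,1) · p^2 · (1−p)^2
= 3 · 0.0289 · 0.6889 = 0.059728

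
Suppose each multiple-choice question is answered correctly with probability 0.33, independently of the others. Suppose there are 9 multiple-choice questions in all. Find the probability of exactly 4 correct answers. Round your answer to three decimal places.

X ~ Binomial(n=9, p=0.33).
P(X=4) = C(9,4) · p^4 · (1−p)^5
= 126 · 0.011859 · 0.13501 = 0.20174

0.202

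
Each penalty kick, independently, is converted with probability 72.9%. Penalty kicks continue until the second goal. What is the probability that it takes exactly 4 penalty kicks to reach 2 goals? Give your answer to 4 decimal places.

0.1171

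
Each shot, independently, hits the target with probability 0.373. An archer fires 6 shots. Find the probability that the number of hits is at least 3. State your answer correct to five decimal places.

0.39984

X ~ Binomial(6, 0.373); P(X ≥ 3) = Σ C(6,k) p^k (1−p)^(6−k) over k:
  k=3: C(6,3)·0.373^3·0.627^3 = 0.2558345
  k=4: C(6,4)·0.373^4·0.627^2 = 0.1141463
  k=5: C(6,5)·0.373^5·0.627^1 = 0.0271621
  k=6: C(6,6)·0.373^6·0.627^0 = 0.0026931
Total = 0.3998359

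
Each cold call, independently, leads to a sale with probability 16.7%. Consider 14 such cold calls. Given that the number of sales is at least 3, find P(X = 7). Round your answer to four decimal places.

X ~ Binomial(14, 0.167). Want P(X=7 | X≥3) = P(X=7) / P(X≥3).
P(X=7) = C(14,7)·0.167^7·0.833^7 = 0.003460
P(X≥3) = 1 − 0.077452 − 0.217385 − 0.283279 = 0.421885
Ratio = 0.003460 / 0.421885 = 0.008201

0.0082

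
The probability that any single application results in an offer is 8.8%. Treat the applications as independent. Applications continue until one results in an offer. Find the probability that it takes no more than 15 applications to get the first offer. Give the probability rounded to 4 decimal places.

0.7489

Y = number of applications to the first success; geometric, p = 0.088.
P(Y ≤ 15) = 1 − (1−p)^15 = 1 − 0.251144 = 0.748856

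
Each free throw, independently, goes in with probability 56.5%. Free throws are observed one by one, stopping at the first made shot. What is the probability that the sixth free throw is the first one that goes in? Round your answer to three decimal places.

Geometric (trials to first success), p = 0.565.
P(Y = 6) = (1−p)^5 · p = 0.015576 · 0.565 = 0.00880

0.009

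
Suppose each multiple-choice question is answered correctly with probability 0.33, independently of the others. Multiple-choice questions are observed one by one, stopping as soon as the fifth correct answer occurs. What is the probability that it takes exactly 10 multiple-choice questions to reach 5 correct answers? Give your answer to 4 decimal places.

0.0666

Y = trial on which the fifth success occurs; negative binomial, r=5, p=0.33.
P(Y=10) = C(9,4) · p^5 · (1−p)^5
= 126 · 0.0039135 · 0.13501 = 0.066575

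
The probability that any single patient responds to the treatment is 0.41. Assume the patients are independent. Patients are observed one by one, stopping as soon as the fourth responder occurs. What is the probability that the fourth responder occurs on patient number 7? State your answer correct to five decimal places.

0.11607

Y = trial on which the fourth success occurs; negative binomial, r=4, p=0.41.
P(Y=7) = C(6,3) · p^4 · (1−p)^3
= 20 · 0.028258 · 0.20538 = 0.1160704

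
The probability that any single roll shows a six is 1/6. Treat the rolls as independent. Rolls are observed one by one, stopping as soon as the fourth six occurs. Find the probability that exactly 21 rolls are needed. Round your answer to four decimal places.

0.0396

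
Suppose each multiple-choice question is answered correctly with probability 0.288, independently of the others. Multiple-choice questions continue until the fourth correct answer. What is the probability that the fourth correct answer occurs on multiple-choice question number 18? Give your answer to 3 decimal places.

0.040

Y = trial on which the fourth success occurs; negative binomial, r=4, p=0.288.
P(Y=18) = C(17,3) · p^4 · (1−p)^14
= 680 · 0.0068797 · 0.0086044 = 0.04025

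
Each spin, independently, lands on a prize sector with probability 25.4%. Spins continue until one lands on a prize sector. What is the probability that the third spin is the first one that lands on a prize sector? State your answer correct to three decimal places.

0.141

Geometric (trials to first success), p = 0.254.
P(Y = 3) = (1−p)^2 · p = 0.55652 · 0.254 = 0.14136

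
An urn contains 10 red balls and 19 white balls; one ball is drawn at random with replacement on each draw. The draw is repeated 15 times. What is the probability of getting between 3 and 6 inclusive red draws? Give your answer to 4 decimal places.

0.7015

X ~ Binomial(15, 0.344828); P(3 ≤ X ≤ 6) = Σ C(15,k) p^k (1−p)^(15−k) over k:
  k=3: C(15,3)·0.344828^3·0.655172^12 = 0.116704
  k=4: C(15,4)·0.344828^4·0.655172^11 = 0.184269
  k=5: C(15,5)·0.344828^5·0.655172^10 = 0.213364
  k=6: C(15,6)·0.344828^6·0.655172^9 = 0.187162
Total = 0.701498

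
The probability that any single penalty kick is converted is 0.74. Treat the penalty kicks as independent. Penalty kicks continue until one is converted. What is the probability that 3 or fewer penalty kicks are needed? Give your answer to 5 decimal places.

0.98242

Y = number of penalty kicks to the first success; geometric, p = 0.74.
P(Y ≤ 3) = 1 − (1−p)^3 = 1 − 0.0175760 = 0.9824240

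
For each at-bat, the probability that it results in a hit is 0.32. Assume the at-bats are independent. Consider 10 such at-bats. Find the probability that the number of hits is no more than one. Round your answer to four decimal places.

0.1206

X ~ Binomial(10, 0.32); P(X ≤ 1) = Σ C(10,k) p^k (1−p)^(10−k) over k:
  k=0: C(10,0)·0.32^0·0.68^10 = 0.021139
  k=1: C(10,1)·0.32^1·0.68^9 = 0.099479
Total = 0.120618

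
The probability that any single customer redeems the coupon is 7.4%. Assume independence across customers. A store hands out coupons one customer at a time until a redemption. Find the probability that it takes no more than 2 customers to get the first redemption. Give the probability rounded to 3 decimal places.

0.143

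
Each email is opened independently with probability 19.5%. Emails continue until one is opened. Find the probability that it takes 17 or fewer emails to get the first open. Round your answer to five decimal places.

Y = number of emails to the first success; geometric, p = 0.195.
P(Y ≤ 17) = 1 − (1−p)^17 = 1 − 0.0250340 = 0.9749660

0.97497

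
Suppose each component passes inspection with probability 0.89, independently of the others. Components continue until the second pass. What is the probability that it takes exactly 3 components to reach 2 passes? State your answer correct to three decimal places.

Y = trial on which the second success occurs; negative binomial, r=2, p=0.89.
P(Y=3) = C(2,1) · p^2 · (1−p)^1
= 2 · 0.7921 · 0.11 = 0.17426

0.174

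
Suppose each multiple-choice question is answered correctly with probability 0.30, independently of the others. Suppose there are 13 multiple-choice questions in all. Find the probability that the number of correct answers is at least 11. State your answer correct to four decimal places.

0.0001

X ~ Binomial(13, 0.30); P(X ≥ 11) = Σ C(13,k) p^k (1−p)^(13−k) over k:
  k=11: C(13,11)·0.30^11·0.70^2 = 0.000068
  k=12: C(13,12)·0.30^12·0.70^1 = 0.000005
  k=13: C(13,13)·0.30^13·0.70^0 = 0.000000
Total = 0.000073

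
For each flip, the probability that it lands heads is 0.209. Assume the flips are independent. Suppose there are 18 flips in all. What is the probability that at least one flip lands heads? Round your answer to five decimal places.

0.98530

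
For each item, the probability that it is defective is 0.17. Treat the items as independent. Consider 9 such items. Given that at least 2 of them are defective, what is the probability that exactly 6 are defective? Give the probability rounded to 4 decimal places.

X ~ Binomial(9, 0.17). Want P(X=6 | X≥2) = P(X=6) / P(X≥2).
P(X=6) = C(9,6)·0.17^6·0.83^3 = 0.001159
P(X≥2) = 1 − 0.186940 − 0.344601 = 0.468459
Ratio = 0.001159 / 0.468459 = 0.002475

0.0025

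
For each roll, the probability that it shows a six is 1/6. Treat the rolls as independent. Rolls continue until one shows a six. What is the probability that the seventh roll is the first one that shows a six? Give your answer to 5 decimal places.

0.05582

Geometric (trials to first success), p = 0.166667.
P(Y = 7) = (1−p)^6 · p = 0.3349 · 0.166667 = 0.0558163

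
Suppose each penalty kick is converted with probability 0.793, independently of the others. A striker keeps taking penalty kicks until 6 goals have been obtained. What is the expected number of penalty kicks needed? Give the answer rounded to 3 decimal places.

Y = total penalty kicks until the sixth success; negative binomial with r=6, p=0.793.
E[Y] = r / p = 6 / 0.793 = 7.56620

7.566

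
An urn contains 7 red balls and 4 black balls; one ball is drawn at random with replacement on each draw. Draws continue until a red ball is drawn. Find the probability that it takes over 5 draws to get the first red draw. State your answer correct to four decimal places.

Y = number of draws to the first success; geometric, p = 0.636364.
P(Y > 5) = P(first 5 all fail) = (1−p)^5 = 0.006358

0.0064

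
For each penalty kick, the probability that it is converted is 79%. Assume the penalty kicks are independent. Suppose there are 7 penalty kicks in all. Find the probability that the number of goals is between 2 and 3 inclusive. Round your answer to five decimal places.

X ~ Binomial(7, 0.79); P(2 ≤ X ≤ 3) = Σ C(7,k) p^k (1−p)^(7−k) over k:
  k=2: C(7,2)·0.79^2·0.21^5 = 0.0053527
  k=3: C(7,3)·0.79^3·0.21^4 = 0.0335604
Total = 0.0389130

0.03891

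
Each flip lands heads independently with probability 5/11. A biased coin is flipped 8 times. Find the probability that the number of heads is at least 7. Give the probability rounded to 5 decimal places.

0.01932

X ~ Binomial(8, 0.454545); P(X ≥ 7) = Σ C(8,k) p^k (1−p)^(8−k) over k:
  k=7: C(8,7)·0.454545^7·0.545455^1 = 0.0174940
  k=8: C(8,8)·0.454545^8·0.545455^0 = 0.0018223
Total = 0.0193163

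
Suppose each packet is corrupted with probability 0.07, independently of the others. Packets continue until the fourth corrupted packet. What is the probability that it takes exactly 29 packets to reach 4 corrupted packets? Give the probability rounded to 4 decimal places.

Y = trial on which the fourth success occurs; negative binomial, r=4, p=0.07.
P(Y=29) = C(28,3) · p^4 · (1−p)^25
= 3276 · 2.401e-05 · 0.16296 = 0.012818

0.0128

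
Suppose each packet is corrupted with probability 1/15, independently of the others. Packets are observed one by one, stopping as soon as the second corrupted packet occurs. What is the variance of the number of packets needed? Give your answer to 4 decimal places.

Y = total packets until the second success; negative binomial with r=2, p=0.066667.
Var(Y) = r(1−p)/p² = 2·0.933333 / 0.066667² = 420.000000

420.0000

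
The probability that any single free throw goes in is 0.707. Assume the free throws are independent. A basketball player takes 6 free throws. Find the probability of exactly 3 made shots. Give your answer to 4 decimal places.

0.1778

X ~ Binomial(n=6, p=0.707).
P(X=3) = C(6,3) · p^3 · (1−p)^3
= 20 · 0.35339 · 0.025154 = 0.177783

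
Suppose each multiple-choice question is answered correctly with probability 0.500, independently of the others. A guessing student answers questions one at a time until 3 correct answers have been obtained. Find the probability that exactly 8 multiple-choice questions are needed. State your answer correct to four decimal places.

0.0820

Y = trial on which the third success occurs; negative binomial, r=3, p=0.50.
P(Y=8) = C(7,2) · p^3 · (1−p)^5
= 21 · 0.125 · 0.03125 = 0.082031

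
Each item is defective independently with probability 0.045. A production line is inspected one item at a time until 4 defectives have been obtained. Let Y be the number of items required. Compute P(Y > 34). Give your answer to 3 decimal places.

Needing more than 34 items ⇔ fewer than 4 successes in the first 34. With X ~ Binomial(34, 0.045), P(Y > 34) = P(X ≤ 3).
  k=0: C(34,0)·0.045^0·0.955^34 = 0.20898
  k=1: C(34,1)·0.045^1·0.955^33 = 0.33481
  k=2: C(34,2)·0.045^2·0.955^32 = 0.26031
  k=3: C(34,3)·0.045^3·0.955^31 = 0.13084
P(X ≤ 3) = 0.93495

0.935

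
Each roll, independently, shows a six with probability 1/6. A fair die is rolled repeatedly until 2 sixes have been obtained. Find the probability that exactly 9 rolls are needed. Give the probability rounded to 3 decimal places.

Y = trial on which the second success occurs; negative binomial, r=2, p=0.166667.
P(Y=9) = C(8,1) · p^2 · (1−p)^7
= 8 · 0.027778 · 0.27908 = 0.06202

0.062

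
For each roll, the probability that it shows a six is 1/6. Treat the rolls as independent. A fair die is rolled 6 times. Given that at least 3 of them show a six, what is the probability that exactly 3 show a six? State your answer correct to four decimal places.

X ~ Binomial(6, 0.166667). Want P(X=3 | X≥3) = P(X=3) / P(X≥3).
P(X=3) = C(6,3)·0.166667^3·0.833333^3 = 0.053584
P(X≥3) = 1 − 0.334898 − 0.401878 − 0.200939 = 0.062286
Ratio = 0.053584 / 0.062286 = 0.860289

0.8603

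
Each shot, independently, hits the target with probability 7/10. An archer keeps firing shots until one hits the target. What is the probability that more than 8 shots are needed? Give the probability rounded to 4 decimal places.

0.0001

Y = number of shots to the first success; geometric, p = 0.70.
P(Y > 8) = P(first 8 all fail) = (1−p)^8 = 0.000066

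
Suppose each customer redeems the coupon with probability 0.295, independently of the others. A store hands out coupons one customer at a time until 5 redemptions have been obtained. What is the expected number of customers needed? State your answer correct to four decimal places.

Y = total customers until the fifth success; negative binomial with r=5, p=0.295.
E[Y] = r / p = 5 / 0.295 = 16.949153

16.9492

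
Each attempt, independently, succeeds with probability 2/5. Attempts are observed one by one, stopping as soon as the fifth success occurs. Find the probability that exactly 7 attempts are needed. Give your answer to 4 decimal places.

Y = trial on which the fifth success occurs; negative binomial, r=5, p=0.40.
P(Y=7) = C(6,4) · p^5 · (1−p)^2
= 15 · 0.01024 · 0.36 = 0.055296

0.0553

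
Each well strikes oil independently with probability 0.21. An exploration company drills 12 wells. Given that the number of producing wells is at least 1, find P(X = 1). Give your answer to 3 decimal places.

0.200

X ~ Binomial(12, 0.21). Want P(X=1 | X≥1) = P(X=1) / P(X≥1).
P(X=1) = C(12,1)·0.21^1·0.79^11 = 0.18849
P(X≥1) = 1 − 0.05909 = 0.94091
Ratio = 0.18849 / 0.94091 = 0.20033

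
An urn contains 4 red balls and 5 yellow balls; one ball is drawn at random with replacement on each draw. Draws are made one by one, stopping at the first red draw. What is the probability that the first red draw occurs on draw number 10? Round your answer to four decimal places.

Geometric (trials to first success), p = 0.444444.
P(Y = 10) = (1−p)^9 · p = 0.0050414 · 0.444444 = 0.002241

0.0022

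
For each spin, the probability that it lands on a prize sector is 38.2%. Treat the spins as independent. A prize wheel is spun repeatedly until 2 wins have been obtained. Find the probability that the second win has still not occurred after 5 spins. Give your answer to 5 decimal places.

Needing more than 5 spins ⇔ fewer than 2 successes in the first 5. With X ~ Binomial(5, 0.382), P(Y > 5) = P(X ≤ 1).
  k=0: C(5,0)·0.382^0·0.618^5 = 0.0901452
  k=1: C(5,1)·0.382^1·0.618^4 = 0.2786039
P(X ≤ 1) = 0.3687491

0.36875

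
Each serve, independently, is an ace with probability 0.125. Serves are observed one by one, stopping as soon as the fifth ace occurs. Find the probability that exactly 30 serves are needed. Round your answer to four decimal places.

0.0257

Y = trial on which the fifth success occurs; negative binomial, r=5, p=0.125.
P(Y=30) = C(29,4) · p^5 · (1−p)^25
= 23751 · 3.0518e-05 · 0.035498 = 0.025730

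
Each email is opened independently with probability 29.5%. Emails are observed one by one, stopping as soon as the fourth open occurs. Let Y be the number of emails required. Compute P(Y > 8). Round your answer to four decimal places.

Needing more than 8 emails ⇔ fewer than 4 successes in the first 8. With X ~ Binomial(8, 0.295), P(Y > 8) = P(X ≤ 3).
  k=0: C(8,0)·0.295^0·0.705^8 = 0.061026
  k=1: C(8,1)·0.295^1·0.705^7 = 0.204285
  k=2: C(8,2)·0.295^2·0.705^6 = 0.299183
  k=3: C(8,3)·0.295^3·0.705^5 = 0.250380
P(X ≤ 3) = 0.814873

0.8149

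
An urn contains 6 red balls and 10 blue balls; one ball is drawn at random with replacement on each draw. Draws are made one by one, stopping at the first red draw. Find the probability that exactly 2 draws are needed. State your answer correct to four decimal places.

Geometric (trials to first success), p = 0.375.
P(Y = 2) = (1−p)^1 · p = 0.625 · 0.375 = 0.234375

0.2344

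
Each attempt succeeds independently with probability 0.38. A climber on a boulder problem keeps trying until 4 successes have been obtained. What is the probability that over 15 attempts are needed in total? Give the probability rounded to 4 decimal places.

0.1187

Needing more than 15 attempts ⇔ fewer than 4 successes in the first 15. With X ~ Binomial(15, 0.38), P(Y > 15) = P(X ≤ 3).
  k=0: C(15,0)·0.38^0·0.62^15 = 0.000769
  k=1: C(15,1)·0.38^1·0.62^14 = 0.007069
  k=2: C(15,2)·0.38^2·0.62^13 = 0.030328
  k=3: C(15,3)·0.38^3·0.62^12 = 0.080549
P(X ≤ 3) = 0.118716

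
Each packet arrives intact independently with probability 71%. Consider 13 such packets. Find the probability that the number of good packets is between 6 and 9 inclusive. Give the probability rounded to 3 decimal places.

X ~ Binomial(13, 0.71); P(6 ≤ X ≤ 9) = Σ C(13,k) p^k (1−p)^(13−k) over k:
  k=6: C(13,6)·0.71^6·0.29^7 = 0.03792
  k=7: C(13,7)·0.71^7·0.29^6 = 0.09284
  k=8: C(13,8)·0.71^8·0.29^5 = 0.17047
  k=9: C(13,9)·0.71^9·0.29^4 = 0.23186
Total = 0.53308

0.533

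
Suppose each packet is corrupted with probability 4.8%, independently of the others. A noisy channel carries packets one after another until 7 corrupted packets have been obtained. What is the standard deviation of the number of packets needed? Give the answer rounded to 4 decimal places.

53.7807

Y = total packets until the seventh success; negative binomial with r=7, p=0.048.
SD(Y) = √[r(1−p)/p²] = √(2892.361111) = 53.780676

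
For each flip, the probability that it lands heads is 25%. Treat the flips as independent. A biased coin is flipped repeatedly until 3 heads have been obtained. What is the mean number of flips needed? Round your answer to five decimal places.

Y = total flips until the third success; negative binomial with r=3, p=0.25.
E[Y] = r / p = 3 / 0.25 = 12.0000000

12.00000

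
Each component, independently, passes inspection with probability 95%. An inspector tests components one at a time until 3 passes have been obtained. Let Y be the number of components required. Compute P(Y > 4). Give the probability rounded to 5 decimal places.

Needing more than 4 components ⇔ fewer than 3 successes in the first 4. With X ~ Binomial(4, 0.95), P(Y > 4) = P(X ≤ 2).
  k=0: C(4,0)·0.95^0·0.05^4 = 0.0000063
  k=1: C(4,1)·0.95^1·0.05^3 = 0.0004750
  k=2: C(4,2)·0.95^2·0.05^2 = 0.0135375
P(X ≤ 2) = 0.0140187

0.01402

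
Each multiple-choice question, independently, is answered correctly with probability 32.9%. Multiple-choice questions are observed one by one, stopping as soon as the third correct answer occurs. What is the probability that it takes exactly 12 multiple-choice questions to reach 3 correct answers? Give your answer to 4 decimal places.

Y = trial on which the third success occurs; negative binomial, r=3, p=0.329.
P(Y=12) = C(11,2) · p^3 · (1−p)^9
= 55 · 0.035611 · 0.027574 = 0.054007

0.0540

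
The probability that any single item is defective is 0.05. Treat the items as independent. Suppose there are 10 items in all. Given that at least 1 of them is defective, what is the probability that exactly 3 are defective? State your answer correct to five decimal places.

0.02611

X ~ Binomial(10, 0.05). Want P(X=3 | X≥1) = P(X=3) / P(X≥1).
P(X=3) = C(10,3)·0.05^3·0.95^7 = 0.0104751
P(X≥1) = 1 − 0.5987369 = 0.4012631
Ratio = 0.0104751 / 0.4012631 = 0.0261052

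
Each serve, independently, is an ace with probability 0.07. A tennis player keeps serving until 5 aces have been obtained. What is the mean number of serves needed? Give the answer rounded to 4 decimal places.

Y = total serves until the fifth success; negative binomial with r=5, p=0.07.
E[Y] = r / p = 5 / 0.07 = 71.428571

71.4286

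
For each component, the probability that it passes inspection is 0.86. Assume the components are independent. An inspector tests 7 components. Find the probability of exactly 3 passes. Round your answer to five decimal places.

X ~ Binomial(n=7, p=0.86).
P(X=3) = C(7,3) · p^3 · (1−p)^4
= 35 · 0.63606 · 0.00038416 = 0.0085522

0.00855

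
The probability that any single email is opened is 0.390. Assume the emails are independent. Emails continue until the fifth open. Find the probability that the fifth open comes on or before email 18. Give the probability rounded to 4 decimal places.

0.8907

Finishing within 18 emails ⇔ at least 5 successes in the first 18. With X ~ Binomial(18, 0.39), P(Y ≤ 18) = 1 − P(X ≤ 4).
  k=0: C(18,0)·0.39^0·0.61^18 = 0.000137
  k=1: C(18,1)·0.39^1·0.61^17 = 0.001574
  k=2: C(18,2)·0.39^2·0.61^16 = 0.008553
  k=3: C(18,3)·0.39^3·0.61^15 = 0.029163
  k=4: C(18,4)·0.39^4·0.61^14 = 0.069919
1 − 0.109345 = 0.890655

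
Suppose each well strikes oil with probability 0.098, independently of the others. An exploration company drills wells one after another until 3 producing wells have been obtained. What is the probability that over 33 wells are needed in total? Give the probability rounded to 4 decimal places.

Needing more than 33 wells ⇔ fewer than 3 successes in the first 33. With X ~ Binomial(33, 0.098), P(Y > 33) = P(X ≤ 2).
  k=0: C(33,0)·0.098^0·0.902^33 = 0.033252
  k=1: C(33,1)·0.098^1·0.902^32 = 0.119220
  k=2: C(33,2)·0.098^2·0.902^31 = 0.207247
P(X ≤ 2) = 0.359719

0.3597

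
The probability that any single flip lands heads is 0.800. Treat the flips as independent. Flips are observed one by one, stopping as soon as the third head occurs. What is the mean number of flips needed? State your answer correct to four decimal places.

3.7500

Y = total flips until the third success; negative binomial with r=3, p=0.80.
E[Y] = r / p = 3 / 0.80 = 3.750000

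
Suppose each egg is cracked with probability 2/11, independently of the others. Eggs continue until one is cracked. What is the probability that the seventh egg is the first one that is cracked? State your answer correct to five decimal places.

0.05454

Geometric (trials to first success), p = 0.181818.
P(Y = 7) = (1−p)^6 · p = 0.29998 · 0.181818 = 0.0545427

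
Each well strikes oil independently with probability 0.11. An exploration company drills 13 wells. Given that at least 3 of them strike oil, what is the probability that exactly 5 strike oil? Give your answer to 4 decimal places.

X ~ Binomial(13, 0.11). Want P(X=5 | X≥3) = P(X=5) / P(X≥3).
P(X=5) = C(13,5)·0.11^5·0.89^8 = 0.008159
P(X≥3) = 1 − 0.219821 − 0.353196 − 0.261921 = 0.165061
Ratio = 0.008159 / 0.165061 = 0.049433

0.0494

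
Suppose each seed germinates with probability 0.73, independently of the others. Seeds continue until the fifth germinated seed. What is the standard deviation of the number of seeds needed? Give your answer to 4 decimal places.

1.5916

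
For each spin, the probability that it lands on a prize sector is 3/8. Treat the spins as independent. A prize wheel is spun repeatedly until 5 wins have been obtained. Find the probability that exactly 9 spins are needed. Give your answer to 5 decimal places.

0.07921

Y = trial on which the fifth success occurs; negative binomial, r=5, p=0.375.
P(Y=9) = C(8,4) · p^5 · (1−p)^4
= 70 · 0.0074158 · 0.15259 = 0.0792090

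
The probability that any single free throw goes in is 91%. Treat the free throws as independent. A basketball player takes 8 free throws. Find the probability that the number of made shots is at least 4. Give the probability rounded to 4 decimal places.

X ~ Binomial(8, 0.91); P(X ≥ 4) = Σ C(8,k) p^k (1−p)^(8−k) over k:
  k=4: C(8,4)·0.91^4·0.09^4 = 0.003149
  k=5: C(8,5)·0.91^5·0.09^3 = 0.025475
  k=6: C(8,6)·0.91^6·0.09^2 = 0.128793
  k=7: C(8,7)·0.91^7·0.09^1 = 0.372068
  k=8: C(8,8)·0.91^8·0.09^0 = 0.470253
Total = 0.999738

0.9997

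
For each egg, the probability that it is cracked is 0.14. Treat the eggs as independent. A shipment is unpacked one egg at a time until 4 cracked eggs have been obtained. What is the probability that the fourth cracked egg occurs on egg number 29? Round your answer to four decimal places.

0.0290

Y = trial on which the fourth success occurs; negative binomial, r=4, p=0.14.
P(Y=29) = C(28,3) · p^4 · (1−p)^25
= 3276 · 0.00038416 · 0.023039 = 0.028995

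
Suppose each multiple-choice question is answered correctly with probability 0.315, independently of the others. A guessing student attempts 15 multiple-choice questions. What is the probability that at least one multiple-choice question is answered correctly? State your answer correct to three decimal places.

P(at least one) = 1 − P(none) = 1 − (1 − 0.315)^15
= 1 − 0.00343 = 0.99657

0.997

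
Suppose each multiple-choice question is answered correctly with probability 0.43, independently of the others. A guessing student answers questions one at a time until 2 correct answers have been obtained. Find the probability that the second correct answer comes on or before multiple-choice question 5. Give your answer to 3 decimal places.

0.713

Finishing within 5 multiple-choice questions ⇔ at least 2 successes in the first 5. With X ~ Binomial(5, 0.43), P(Y ≤ 5) = 1 − P(X ≤ 1).
  k=0: C(5,0)·0.43^0·0.57^5 = 0.06017
  k=1: C(5,1)·0.43^1·0.57^4 = 0.22695
1 − 0.28712 = 0.71288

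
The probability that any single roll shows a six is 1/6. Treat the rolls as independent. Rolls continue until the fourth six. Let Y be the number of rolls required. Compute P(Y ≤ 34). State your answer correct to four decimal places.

0.8413

Finishing within 34 rolls ⇔ at least 4 successes in the first 34. With X ~ Binomial(34, 0.166667), P(Y ≤ 34) = 1 − P(X ≤ 3).
  k=0: C(34,0)·0.166667^0·0.833333^34 = 0.002032
  k=1: C(34,1)·0.166667^1·0.833333^33 = 0.013815
  k=2: C(34,2)·0.166667^2·0.833333^32 = 0.045589
  k=3: C(34,3)·0.166667^3·0.833333^31 = 0.097257
1 − 0.158692 = 0.841308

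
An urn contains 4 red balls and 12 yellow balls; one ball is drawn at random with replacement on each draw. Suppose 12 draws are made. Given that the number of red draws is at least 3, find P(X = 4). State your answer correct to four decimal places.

X ~ Binomial(12, 0.25). Want P(X=4 | X≥3) = P(X=4) / P(X≥3).
P(X=4) = C(12,4)·0.25^4·0.75^8 = 0.193578
P(X≥3) = 1 − 0.031676 − 0.126705 − 0.232293 = 0.609325
Ratio = 0.193578 / 0.609325 = 0.317692

0.3177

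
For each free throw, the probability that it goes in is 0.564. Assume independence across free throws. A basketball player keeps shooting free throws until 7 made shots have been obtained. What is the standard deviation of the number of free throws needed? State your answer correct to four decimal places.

3.0975

Y = total free throws until the seventh success; negative binomial with r=7, p=0.564.
SD(Y) = √[r(1−p)/p²] = √(9.594588) = 3.097513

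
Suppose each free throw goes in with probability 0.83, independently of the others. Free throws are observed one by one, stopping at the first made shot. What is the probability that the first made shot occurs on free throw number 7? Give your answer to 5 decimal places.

0.00002

Geometric (trials to first success), p = 0.83.
P(Y = 7) = (1−p)^6 · p = 2.4138e-05 · 0.83 = 0.0000200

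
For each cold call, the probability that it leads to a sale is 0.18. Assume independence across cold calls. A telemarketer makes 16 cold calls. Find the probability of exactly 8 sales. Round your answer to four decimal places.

X ~ Binomial(n=16, p=0.18).
P(X=8) = C(16,8) · p^8 · (1−p)^8
= 12870 · 1.102e-06 · 0.20441 = 0.002899

0.0029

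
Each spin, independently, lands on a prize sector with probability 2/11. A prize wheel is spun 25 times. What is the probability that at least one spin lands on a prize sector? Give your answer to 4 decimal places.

0.9934

P(at least one) = 1 − P(none) = 1 − (1 − 0.181818)^25
= 1 − 0.006626 = 0.993374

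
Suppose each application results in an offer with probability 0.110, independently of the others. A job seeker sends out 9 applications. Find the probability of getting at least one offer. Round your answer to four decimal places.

P(at least one) = 1 − P(none) = 1 − (1 − 0.11)^9
= 1 − 0.350356 = 0.649644

0.6496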